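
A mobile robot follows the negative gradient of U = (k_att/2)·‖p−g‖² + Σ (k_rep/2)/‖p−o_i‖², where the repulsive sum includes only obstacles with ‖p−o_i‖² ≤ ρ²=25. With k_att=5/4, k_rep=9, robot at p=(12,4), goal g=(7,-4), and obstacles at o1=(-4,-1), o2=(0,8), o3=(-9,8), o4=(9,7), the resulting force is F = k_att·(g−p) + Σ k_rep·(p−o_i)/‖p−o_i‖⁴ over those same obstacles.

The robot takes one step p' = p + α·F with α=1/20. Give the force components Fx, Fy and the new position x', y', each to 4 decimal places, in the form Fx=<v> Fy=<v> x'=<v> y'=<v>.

Fx=-6.1667 Fy=-10.0833 x'=11.6917 y'=3.4958

F_att = 5/4·(g−p) = 5/4·(-5,-8) = (-6.2500,-10.0000)
o1: d²=281 > ρ²=25 → inactive
o2: d²=160 > ρ²=25 → inactive
o3: d²=457 > ρ²=25 → inactive
o4: d²=18 ≤ ρ²=25; F_rep = 9·(3,-3)/18² = (0.0833,-0.0833)
F = F_att + ΣF_rep = (-6.1667,-10.0833)
p' = p + 1/20·F = (11.6917,3.4958)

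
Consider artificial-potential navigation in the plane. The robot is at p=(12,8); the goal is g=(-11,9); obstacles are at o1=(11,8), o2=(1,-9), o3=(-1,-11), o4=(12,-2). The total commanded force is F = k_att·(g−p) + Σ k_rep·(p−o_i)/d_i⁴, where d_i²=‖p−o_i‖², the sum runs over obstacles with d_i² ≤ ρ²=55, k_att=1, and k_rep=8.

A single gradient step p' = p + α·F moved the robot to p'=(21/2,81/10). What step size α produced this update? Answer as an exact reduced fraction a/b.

α = 1/10

F_att = 1·(g−p) = 1·(-23,1) = (-23.0000,1.0000)
o1: d²=1 ≤ ρ²=55; F_rep = 8·(1,0)/1² = (8.0000,0.0000)
o2: d²=410 > ρ²=55 → inactive
o3: d²=530 > ρ²=55 → inactive
o4: d²=100 > ρ²=55 → inactive
F = F_att + ΣF_rep = (-15.0000,1.0000)
Δp = p'−p = (-1.5000,0.1000); α = Δx/Fx = (-3/2) / (-15) = 1/10
check: Δy/Fy = (1/10) / (1) = 1/10 ✓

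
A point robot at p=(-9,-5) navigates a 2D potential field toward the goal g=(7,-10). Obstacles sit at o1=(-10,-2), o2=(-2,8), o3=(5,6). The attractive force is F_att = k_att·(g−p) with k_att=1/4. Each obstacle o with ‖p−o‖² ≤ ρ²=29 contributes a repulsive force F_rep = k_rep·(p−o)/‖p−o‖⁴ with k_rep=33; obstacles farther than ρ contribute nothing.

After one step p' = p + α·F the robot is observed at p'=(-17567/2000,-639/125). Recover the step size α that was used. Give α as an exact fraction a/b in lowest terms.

F_att = 1/4·(g−p) = 1/4·(16,-5) = (4.0000,-1.2500)
o1: d²=10 ≤ ρ²=29; F_rep = 33·(1,-3)/10² = (0.3300,-0.9900)
o2: d²=218 > ρ²=29 → inactive
o3: d²=317 > ρ²=29 → inactive
F = F_att + ΣF_rep = (4.3300,-2.2400)
Δp = p'−p = (0.2165,-0.1120); α = Δx/Fx = (433/2000) / (433/100) = 1/20
check: Δy/Fy = (-14/125) / (-56/25) = 1/20 ✓

α = 1/20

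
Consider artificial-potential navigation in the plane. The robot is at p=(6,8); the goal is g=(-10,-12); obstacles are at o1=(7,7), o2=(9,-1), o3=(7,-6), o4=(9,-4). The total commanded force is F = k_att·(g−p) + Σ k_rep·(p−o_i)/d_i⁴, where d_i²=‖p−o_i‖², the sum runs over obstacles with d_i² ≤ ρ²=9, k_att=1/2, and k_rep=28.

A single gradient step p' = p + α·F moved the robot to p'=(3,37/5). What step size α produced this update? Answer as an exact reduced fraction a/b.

α = 1/5

F_att = 1/2·(g−p) = 1/2·(-16,-20) = (-8.0000,-10.0000)
o1: d²=2 ≤ ρ²=9; F_rep = 28·(-1,1)/2² = (-7.0000,7.0000)
o2: d²=90 > ρ²=9 → inactive
o3: d²=197 > ρ²=9 → inactive
o4: d²=153 > ρ²=9 → inactive
F = F_att + ΣF_rep = (-15.0000,-3.0000)
Δp = p'−p = (-3.0000,-0.6000); α = Δx/Fx = (-3) / (-15) = 1/5
check: Δy/Fy = (-3/5) / (-3) = 1/5 ✓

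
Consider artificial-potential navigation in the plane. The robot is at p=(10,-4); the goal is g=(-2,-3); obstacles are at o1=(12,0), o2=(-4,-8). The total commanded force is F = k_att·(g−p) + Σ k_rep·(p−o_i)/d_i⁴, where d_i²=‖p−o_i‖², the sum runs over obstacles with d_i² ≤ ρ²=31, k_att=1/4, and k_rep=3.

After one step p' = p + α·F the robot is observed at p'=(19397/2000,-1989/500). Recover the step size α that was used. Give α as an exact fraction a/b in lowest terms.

α = 1/10

F_att = 1/4·(g−p) = 1/4·(-12,1) = (-3.0000,0.2500)
o1: d²=20 ≤ ρ²=31; F_rep = 3·(-2,-4)/20² = (-0.0150,-0.0300)
o2: d²=212 > ρ²=31 → inactive
F = F_att + ΣF_rep = (-3.0150,0.2200)
Δp = p'−p = (-0.3015,0.0220); α = Δx/Fx = (-603/2000) / (-603/200) = 1/10
check: Δy/Fy = (11/500) / (11/50) = 1/10 ✓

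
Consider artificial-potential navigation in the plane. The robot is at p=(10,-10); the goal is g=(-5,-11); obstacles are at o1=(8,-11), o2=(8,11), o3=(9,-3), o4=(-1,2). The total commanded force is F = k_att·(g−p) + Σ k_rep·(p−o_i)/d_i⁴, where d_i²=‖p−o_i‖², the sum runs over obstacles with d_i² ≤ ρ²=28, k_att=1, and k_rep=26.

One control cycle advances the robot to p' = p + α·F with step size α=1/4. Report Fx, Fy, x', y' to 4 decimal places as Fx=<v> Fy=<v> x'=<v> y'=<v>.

Fx=-12.9200 Fy=0.0400 x'=6.7700 y'=-9.9900

F_att = 1·(g−p) = 1·(-15,-1) = (-15.0000,-1.0000)
o1: d²=5 ≤ ρ²=28; F_rep = 26·(2,1)/5² = (2.0800,1.0400)
o2: d²=445 > ρ²=28 → inactive
o3: d²=50 > ρ²=28 → inactive
o4: d²=265 > ρ²=28 → inactive
F = F_att + ΣF_rep = (-12.9200,0.0400)
p' = p + 1/4·F = (6.7700,-9.9900)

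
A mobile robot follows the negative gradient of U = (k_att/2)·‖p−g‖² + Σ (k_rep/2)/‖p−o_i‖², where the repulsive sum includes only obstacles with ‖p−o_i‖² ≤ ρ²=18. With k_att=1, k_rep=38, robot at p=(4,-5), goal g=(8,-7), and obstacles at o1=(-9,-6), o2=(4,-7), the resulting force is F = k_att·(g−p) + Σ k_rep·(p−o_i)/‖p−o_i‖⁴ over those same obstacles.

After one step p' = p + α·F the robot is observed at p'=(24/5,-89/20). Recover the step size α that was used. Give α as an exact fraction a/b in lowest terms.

F_att = 1·(g−p) = 1·(4,-2) = (4.0000,-2.0000)
o1: d²=170 > ρ²=18 → inactive
o2: d²=4 ≤ ρ²=18; F_rep = 38·(0,2)/4² = (0.0000,4.7500)
F = F_att + ΣF_rep = (4.0000,2.7500)
Δp = p'−p = (0.8000,0.5500); α = Δx/Fx = (4/5) / (4) = 1/5
check: Δy/Fy = (11/20) / (11/4) = 1/5 ✓

α = 1/5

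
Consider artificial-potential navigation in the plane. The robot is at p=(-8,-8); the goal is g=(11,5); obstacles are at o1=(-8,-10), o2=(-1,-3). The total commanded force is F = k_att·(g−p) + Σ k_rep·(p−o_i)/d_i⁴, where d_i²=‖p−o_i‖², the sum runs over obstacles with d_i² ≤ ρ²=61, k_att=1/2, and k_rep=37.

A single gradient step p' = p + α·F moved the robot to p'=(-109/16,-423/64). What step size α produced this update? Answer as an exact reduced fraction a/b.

F_att = 1/2·(g−p) = 1/2·(19,13) = (9.5000,6.5000)
o1: d²=4 ≤ ρ²=61; F_rep = 37·(0,2)/4² = (0.0000,4.6250)
o2: d²=74 > ρ²=61 → inactive
F = F_att + ΣF_rep = (9.5000,11.1250)
Δp = p'−p = (1.1875,1.3906); α = Δx/Fx = (19/16) / (19/2) = 1/8
check: Δy/Fy = (89/64) / (89/8) = 1/8 ✓

α = 1/8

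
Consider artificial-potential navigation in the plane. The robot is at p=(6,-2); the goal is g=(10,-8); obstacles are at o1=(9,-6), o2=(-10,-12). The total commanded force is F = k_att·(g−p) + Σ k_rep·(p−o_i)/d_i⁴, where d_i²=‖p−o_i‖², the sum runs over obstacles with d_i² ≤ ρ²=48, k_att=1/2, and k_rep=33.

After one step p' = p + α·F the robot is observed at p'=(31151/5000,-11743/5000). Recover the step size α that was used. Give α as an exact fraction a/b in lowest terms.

F_att = 1/2·(g−p) = 1/2·(4,-6) = (2.0000,-3.0000)
o1: d²=25 ≤ ρ²=48; F_rep = 33·(-3,4)/25² = (-0.1584,0.2112)
o2: d²=356 > ρ²=48 → inactive
F = F_att + ΣF_rep = (1.8416,-2.7888)
Δp = p'−p = (0.2302,-0.3486); α = Δx/Fx = (1151/5000) / (1151/625) = 1/8
check: Δy/Fy = (-1743/5000) / (-1743/625) = 1/8 ✓

α = 1/8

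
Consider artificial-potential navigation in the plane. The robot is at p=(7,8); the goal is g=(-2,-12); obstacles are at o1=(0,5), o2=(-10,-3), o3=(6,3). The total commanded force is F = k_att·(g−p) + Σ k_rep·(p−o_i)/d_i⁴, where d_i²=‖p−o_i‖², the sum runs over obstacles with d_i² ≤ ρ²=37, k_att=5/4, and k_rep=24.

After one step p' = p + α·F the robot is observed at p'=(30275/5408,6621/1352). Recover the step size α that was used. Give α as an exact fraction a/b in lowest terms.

F_att = 5/4·(g−p) = 5/4·(-9,-20) = (-11.2500,-25.0000)
o1: d²=58 > ρ²=37 → inactive
o2: d²=410 > ρ²=37 → inactive
o3: d²=26 ≤ ρ²=37; F_rep = 24·(1,5)/26² = (0.0355,0.1775)
F = F_att + ΣF_rep = (-11.2145,-24.8225)
Δp = p'−p = (-1.4018,-3.1028); α = Δx/Fx = (-7581/5408) / (-7581/676) = 1/8
check: Δy/Fy = (-4195/1352) / (-4195/169) = 1/8 ✓

α = 1/8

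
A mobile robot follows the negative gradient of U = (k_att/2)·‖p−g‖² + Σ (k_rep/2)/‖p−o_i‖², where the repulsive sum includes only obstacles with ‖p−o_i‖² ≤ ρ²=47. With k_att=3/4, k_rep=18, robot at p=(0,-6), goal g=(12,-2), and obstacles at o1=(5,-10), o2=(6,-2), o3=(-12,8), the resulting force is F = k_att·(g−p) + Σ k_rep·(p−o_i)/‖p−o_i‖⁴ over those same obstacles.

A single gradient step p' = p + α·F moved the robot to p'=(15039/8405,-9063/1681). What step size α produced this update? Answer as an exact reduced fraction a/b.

α = 1/5

F_att = 3/4·(g−p) = 3/4·(12,4) = (9.0000,3.0000)
o1: d²=41 ≤ ρ²=47; F_rep = 18·(-5,4)/41² = (-0.0535,0.0428)
o2: d²=52 > ρ²=47 → inactive
o3: d²=340 > ρ²=47 → inactive
F = F_att + ΣF_rep = (8.9465,3.0428)
Δp = p'−p = (1.7893,0.6086); α = Δx/Fx = (15039/8405) / (15039/1681) = 1/5
check: Δy/Fy = (1023/1681) / (5115/1681) = 1/5 ✓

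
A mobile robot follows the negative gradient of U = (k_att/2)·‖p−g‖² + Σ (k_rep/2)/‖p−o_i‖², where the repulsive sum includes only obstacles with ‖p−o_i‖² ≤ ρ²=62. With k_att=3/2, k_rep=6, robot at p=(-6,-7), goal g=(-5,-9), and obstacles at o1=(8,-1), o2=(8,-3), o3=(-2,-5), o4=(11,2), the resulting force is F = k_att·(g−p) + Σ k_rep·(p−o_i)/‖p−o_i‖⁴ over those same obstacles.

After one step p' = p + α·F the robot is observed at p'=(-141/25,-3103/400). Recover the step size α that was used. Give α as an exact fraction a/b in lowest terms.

α = 1/4

F_att = 3/2·(g−p) = 3/2·(1,-2) = (1.5000,-3.0000)
o1: d²=232 > ρ²=62 → inactive
o2: d²=212 > ρ²=62 → inactive
o3: d²=20 ≤ ρ²=62; F_rep = 6·(-4,-2)/20² = (-0.0600,-0.0300)
o4: d²=370 > ρ²=62 → inactive
F = F_att + ΣF_rep = (1.4400,-3.0300)
Δp = p'−p = (0.3600,-0.7575); α = Δx/Fx = (9/25) / (36/25) = 1/4
check: Δy/Fy = (-303/400) / (-303/100) = 1/4 ✓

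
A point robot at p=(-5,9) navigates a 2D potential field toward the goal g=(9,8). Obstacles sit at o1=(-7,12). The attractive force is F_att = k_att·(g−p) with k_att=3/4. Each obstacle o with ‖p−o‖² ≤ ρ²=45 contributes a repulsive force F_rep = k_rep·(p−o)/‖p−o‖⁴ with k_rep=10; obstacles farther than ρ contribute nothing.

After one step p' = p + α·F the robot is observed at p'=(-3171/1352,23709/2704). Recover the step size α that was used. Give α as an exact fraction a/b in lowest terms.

α = 1/4

F_att = 3/4·(g−p) = 3/4·(14,-1) = (10.5000,-0.7500)
o1: d²=13 ≤ ρ²=45; F_rep = 10·(2,-3)/13² = (0.1183,-0.1775)
F = F_att + ΣF_rep = (10.6183,-0.9275)
Δp = p'−p = (2.6546,-0.2319); α = Δx/Fx = (3589/1352) / (3589/338) = 1/4
check: Δy/Fy = (-627/2704) / (-627/676) = 1/4 ✓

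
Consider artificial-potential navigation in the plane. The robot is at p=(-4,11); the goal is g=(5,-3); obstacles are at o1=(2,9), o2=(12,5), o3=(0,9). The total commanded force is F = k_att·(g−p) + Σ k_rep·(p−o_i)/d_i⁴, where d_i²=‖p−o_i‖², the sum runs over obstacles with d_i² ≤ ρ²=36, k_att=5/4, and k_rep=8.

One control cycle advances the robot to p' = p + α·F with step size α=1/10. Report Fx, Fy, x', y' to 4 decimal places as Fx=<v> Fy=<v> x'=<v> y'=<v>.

Fx=11.1700 Fy=-17.4600 x'=-2.8830 y'=9.2540

F_att = 5/4·(g−p) = 5/4·(9,-14) = (11.2500,-17.5000)
o1: d²=40 > ρ²=36 → inactive
o2: d²=292 > ρ²=36 → inactive
o3: d²=20 ≤ ρ²=36; F_rep = 8·(-4,2)/20² = (-0.0800,0.0400)
F = F_att + ΣF_rep = (11.1700,-17.4600)
p' = p + 1/10·F = (-2.8830,9.2540)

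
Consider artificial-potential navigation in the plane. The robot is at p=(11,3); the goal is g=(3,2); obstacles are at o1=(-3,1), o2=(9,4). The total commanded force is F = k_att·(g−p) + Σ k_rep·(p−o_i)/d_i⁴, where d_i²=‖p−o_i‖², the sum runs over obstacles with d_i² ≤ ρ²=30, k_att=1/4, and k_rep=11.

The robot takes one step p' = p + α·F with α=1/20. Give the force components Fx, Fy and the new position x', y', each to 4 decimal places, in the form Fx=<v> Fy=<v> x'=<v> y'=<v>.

Fx=-1.1200 Fy=-0.6900 x'=10.9440 y'=2.9655

F_att = 1/4·(g−p) = 1/4·(-8,-1) = (-2.0000,-0.2500)
o1: d²=200 > ρ²=30 → inactive
o2: d²=5 ≤ ρ²=30; F_rep = 11·(2,-1)/5² = (0.8800,-0.4400)
F = F_att + ΣF_rep = (-1.1200,-0.6900)
p' = p + 1/20·F = (10.9440,2.9655)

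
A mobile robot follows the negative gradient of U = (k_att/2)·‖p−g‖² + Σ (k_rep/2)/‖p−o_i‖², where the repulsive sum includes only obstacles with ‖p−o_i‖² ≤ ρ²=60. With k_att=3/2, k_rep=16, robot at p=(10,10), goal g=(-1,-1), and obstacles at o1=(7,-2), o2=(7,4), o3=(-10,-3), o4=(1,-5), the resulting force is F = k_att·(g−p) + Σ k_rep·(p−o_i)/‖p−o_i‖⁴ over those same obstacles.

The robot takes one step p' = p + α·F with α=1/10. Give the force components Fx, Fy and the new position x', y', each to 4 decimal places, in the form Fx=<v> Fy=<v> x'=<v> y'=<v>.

Fx=-16.4763 Fy=-16.4526 x'=8.3524 y'=8.3547

F_att = 3/2·(g−p) = 3/2·(-11,-11) = (-16.5000,-16.5000)
o1: d²=153 > ρ²=60 → inactive
o2: d²=45 ≤ ρ²=60; F_rep = 16·(3,6)/45² = (0.0237,0.0474)
o3: d²=569 > ρ²=60 → inactive
o4: d²=306 > ρ²=60 → inactive
F = F_att + ΣF_rep = (-16.4763,-16.4526)
p' = p + 1/10·F = (8.3524,8.3547)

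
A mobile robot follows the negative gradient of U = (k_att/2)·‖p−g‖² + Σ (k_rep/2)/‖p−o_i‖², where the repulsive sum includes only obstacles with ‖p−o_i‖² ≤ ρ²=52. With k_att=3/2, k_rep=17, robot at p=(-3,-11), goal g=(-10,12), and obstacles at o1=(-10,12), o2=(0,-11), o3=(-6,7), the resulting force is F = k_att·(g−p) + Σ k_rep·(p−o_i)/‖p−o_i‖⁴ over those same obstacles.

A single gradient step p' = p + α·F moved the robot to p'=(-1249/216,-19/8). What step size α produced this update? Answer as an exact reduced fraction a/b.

F_att = 3/2·(g−p) = 3/2·(-7,23) = (-10.5000,34.5000)
o1: d²=578 > ρ²=52 → inactive
o2: d²=9 ≤ ρ²=52; F_rep = 17·(-3,0)/9² = (-0.6296,0.0000)
o3: d²=333 > ρ²=52 → inactive
F = F_att + ΣF_rep = (-11.1296,34.5000)
Δp = p'−p = (-2.7824,8.6250); α = Δx/Fx = (-601/216) / (-601/54) = 1/4
check: Δy/Fy = (69/8) / (69/2) = 1/4 ✓

α = 1/4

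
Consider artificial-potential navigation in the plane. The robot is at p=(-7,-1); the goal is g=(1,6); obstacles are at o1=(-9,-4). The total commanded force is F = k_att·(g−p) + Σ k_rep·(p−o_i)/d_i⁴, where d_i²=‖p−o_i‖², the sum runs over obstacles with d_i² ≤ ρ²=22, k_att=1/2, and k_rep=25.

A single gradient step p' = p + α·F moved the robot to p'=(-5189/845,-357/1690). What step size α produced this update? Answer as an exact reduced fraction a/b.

F_att = 1/2·(g−p) = 1/2·(8,7) = (4.0000,3.5000)
o1: d²=13 ≤ ρ²=22; F_rep = 25·(2,3)/13² = (0.2959,0.4438)
F = F_att + ΣF_rep = (4.2959,3.9438)
Δp = p'−p = (0.8592,0.7888); α = Δx/Fx = (726/845) / (726/169) = 1/5
check: Δy/Fy = (1333/1690) / (1333/338) = 1/5 ✓

α = 1/5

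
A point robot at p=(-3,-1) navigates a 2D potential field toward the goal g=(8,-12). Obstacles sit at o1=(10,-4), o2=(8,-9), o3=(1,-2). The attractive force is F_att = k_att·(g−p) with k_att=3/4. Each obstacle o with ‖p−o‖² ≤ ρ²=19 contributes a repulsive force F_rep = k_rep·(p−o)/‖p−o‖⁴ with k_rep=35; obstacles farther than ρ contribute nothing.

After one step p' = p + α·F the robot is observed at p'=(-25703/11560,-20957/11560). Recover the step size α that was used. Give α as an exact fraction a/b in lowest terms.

α = 1/10

F_att = 3/4·(g−p) = 3/4·(11,-11) = (8.2500,-8.2500)
o1: d²=178 > ρ²=19 → inactive
o2: d²=185 > ρ²=19 → inactive
o3: d²=17 ≤ ρ²=19; F_rep = 35·(-4,1)/17² = (-0.4844,0.1211)
F = F_att + ΣF_rep = (7.7656,-8.1289)
Δp = p'−p = (0.7766,-0.8129); α = Δx/Fx = (8977/11560) / (8977/1156) = 1/10
check: Δy/Fy = (-9397/11560) / (-9397/1156) = 1/10 ✓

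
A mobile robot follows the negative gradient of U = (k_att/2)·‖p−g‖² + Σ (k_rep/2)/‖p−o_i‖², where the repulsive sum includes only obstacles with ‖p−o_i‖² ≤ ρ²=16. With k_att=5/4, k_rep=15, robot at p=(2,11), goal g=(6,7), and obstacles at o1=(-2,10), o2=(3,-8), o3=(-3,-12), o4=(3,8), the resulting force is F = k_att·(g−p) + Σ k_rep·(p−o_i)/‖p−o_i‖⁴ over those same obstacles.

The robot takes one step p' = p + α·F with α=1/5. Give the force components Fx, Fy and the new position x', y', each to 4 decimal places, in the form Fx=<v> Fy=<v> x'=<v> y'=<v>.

F_att = 5/4·(g−p) = 5/4·(4,-4) = (5.0000,-5.0000)
o1: d²=17 > ρ²=16 → inactive
o2: d²=362 > ρ²=16 → inactive
o3: d²=554 > ρ²=16 → inactive
o4: d²=10 ≤ ρ²=16; F_rep = 15·(-1,3)/10² = (-0.1500,0.4500)
F = F_att + ΣF_rep = (4.8500,-4.5500)
p' = p + 1/5·F = (2.9700,10.0900)

Fx=4.8500 Fy=-4.5500 x'=2.9700 y'=10.0900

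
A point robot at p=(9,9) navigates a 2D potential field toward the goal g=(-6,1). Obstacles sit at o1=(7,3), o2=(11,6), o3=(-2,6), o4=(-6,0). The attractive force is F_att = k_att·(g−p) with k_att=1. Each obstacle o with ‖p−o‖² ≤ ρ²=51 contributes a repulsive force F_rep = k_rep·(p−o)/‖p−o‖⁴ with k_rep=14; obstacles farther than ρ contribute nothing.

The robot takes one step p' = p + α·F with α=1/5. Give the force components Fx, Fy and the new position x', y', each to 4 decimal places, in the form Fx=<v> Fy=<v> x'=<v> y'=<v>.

F_att = 1·(g−p) = 1·(-15,-8) = (-15.0000,-8.0000)
o1: d²=40 ≤ ρ²=51; F_rep = 14·(2,6)/40² = (0.0175,0.0525)
o2: d²=13 ≤ ρ²=51; F_rep = 14·(-2,3)/13² = (-0.1657,0.2485)
o3: d²=130 > ρ²=51 → inactive
o4: d²=306 > ρ²=51 → inactive
F = F_att + ΣF_rep = (-15.1482,-7.6990)
p' = p + 1/5·F = (5.9704,7.4602)

Fx=-15.1482 Fy=-7.6990 x'=5.9704 y'=7.4602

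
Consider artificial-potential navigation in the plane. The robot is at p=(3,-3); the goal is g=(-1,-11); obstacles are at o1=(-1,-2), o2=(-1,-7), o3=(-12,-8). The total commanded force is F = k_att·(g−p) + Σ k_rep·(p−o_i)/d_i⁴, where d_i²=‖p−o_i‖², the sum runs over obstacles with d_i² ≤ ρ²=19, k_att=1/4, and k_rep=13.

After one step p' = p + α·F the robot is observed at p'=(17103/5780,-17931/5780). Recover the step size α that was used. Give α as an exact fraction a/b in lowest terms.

α = 1/20

F_att = 1/4·(g−p) = 1/4·(-4,-8) = (-1.0000,-2.0000)
o1: d²=17 ≤ ρ²=19; F_rep = 13·(4,-1)/17² = (0.1799,-0.0450)
o2: d²=32 > ρ²=19 → inactive
o3: d²=250 > ρ²=19 → inactive
F = F_att + ΣF_rep = (-0.8201,-2.0450)
Δp = p'−p = (-0.0410,-0.1022); α = Δx/Fx = (-237/5780) / (-237/289) = 1/20
check: Δy/Fy = (-591/5780) / (-591/289) = 1/20 ✓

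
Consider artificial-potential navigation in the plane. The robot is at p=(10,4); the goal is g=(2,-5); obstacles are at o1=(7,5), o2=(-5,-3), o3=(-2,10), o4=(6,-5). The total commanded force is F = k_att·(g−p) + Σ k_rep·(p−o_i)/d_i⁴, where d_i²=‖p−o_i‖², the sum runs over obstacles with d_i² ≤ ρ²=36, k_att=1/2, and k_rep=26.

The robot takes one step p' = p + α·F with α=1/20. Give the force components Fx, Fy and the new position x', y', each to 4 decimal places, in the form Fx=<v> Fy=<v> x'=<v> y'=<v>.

Fx=-3.2200 Fy=-4.7600 x'=9.8390 y'=3.7620

F_att = 1/2·(g−p) = 1/2·(-8,-9) = (-4.0000,-4.5000)
o1: d²=10 ≤ ρ²=36; F_rep = 26·(3,-1)/10² = (0.7800,-0.2600)
o2: d²=274 > ρ²=36 → inactive
o3: d²=180 > ρ²=36 → inactive
o4: d²=97 > ρ²=36 → inactive
F = F_att + ΣF_rep = (-3.2200,-4.7600)
p' = p + 1/20·F = (9.8390,3.7620)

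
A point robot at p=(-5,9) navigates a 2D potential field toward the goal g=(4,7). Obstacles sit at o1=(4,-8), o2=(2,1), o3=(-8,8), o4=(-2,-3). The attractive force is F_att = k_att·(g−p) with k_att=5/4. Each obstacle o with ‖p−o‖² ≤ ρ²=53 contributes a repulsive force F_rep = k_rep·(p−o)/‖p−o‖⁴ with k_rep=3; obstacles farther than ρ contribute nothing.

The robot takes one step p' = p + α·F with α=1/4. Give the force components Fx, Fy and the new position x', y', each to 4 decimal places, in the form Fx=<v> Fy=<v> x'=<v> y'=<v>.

F_att = 5/4·(g−p) = 5/4·(9,-2) = (11.2500,-2.5000)
o1: d²=370 > ρ²=53 → inactive
o2: d²=113 > ρ²=53 → inactive
o3: d²=10 ≤ ρ²=53; F_rep = 3·(3,1)/10² = (0.0900,0.0300)
o4: d²=153 > ρ²=53 → inactive
F = F_att + ΣF_rep = (11.3400,-2.4700)
p' = p + 1/4·F = (-2.1650,8.3825)

Fx=11.3400 Fy=-2.4700 x'=-2.1650 y'=8.3825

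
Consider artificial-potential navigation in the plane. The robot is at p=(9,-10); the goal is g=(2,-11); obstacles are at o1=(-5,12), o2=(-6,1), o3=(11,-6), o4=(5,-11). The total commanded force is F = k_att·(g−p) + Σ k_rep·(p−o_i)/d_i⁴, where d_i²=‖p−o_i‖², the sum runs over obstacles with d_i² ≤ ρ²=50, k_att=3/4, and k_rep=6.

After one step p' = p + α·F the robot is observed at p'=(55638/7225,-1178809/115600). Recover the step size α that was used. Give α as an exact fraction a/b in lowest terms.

α = 1/4

F_att = 3/4·(g−p) = 3/4·(-7,-1) = (-5.2500,-0.7500)
o1: d²=680 > ρ²=50 → inactive
o2: d²=346 > ρ²=50 → inactive
o3: d²=20 ≤ ρ²=50; F_rep = 6·(-2,-4)/20² = (-0.0300,-0.0600)
o4: d²=17 ≤ ρ²=50; F_rep = 6·(4,1)/17² = (0.0830,0.0208)
F = F_att + ΣF_rep = (-5.1970,-0.7892)
Δp = p'−p = (-1.2992,-0.1973); α = Δx/Fx = (-9387/7225) / (-37548/7225) = 1/4
check: Δy/Fy = (-22809/115600) / (-22809/28900) = 1/4 ✓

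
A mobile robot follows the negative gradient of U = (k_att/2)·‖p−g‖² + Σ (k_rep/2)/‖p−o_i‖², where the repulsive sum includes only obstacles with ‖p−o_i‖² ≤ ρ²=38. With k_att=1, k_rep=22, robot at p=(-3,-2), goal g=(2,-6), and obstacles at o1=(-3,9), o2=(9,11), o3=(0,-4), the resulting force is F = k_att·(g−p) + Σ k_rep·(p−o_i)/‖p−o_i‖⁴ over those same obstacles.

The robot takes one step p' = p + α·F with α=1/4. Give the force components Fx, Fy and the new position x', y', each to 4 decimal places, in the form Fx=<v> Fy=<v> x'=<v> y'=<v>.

F_att = 1·(g−p) = 1·(5,-4) = (5.0000,-4.0000)
o1: d²=121 > ρ²=38 → inactive
o2: d²=313 > ρ²=38 → inactive
o3: d²=13 ≤ ρ²=38; F_rep = 22·(-3,2)/13² = (-0.3905,0.2604)
F = F_att + ΣF_rep = (4.6095,-3.7396)
p' = p + 1/4·F = (-1.8476,-2.9349)

Fx=4.6095 Fy=-3.7396 x'=-1.8476 y'=-2.9349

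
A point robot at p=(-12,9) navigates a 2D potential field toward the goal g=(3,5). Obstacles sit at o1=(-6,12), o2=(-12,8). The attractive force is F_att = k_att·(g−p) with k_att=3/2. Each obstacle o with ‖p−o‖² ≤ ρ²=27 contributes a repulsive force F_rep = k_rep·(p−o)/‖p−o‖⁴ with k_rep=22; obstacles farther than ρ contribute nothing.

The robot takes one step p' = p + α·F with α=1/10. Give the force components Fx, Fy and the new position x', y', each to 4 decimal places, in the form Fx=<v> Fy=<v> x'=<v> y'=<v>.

F_att = 3/2·(g−p) = 3/2·(15,-4) = (22.5000,-6.0000)
o1: d²=45 > ρ²=27 → inactive
o2: d²=1 ≤ ρ²=27; F_rep = 22·(0,1)/1² = (0.0000,22.0000)
F = F_att + ΣF_rep = (22.5000,16.0000)
p' = p + 1/10·F = (-9.7500,10.6000)

Fx=22.5000 Fy=16.0000 x'=-9.7500 y'=10.6000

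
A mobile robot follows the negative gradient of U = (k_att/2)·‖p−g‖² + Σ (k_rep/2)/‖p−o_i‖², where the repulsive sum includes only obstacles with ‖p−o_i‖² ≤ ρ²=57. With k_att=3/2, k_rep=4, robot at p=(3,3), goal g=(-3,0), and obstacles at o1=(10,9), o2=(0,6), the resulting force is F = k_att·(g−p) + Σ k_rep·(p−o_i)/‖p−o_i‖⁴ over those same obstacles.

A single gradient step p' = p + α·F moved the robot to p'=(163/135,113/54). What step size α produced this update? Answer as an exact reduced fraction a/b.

F_att = 3/2·(g−p) = 3/2·(-6,-3) = (-9.0000,-4.5000)
o1: d²=85 > ρ²=57 → inactive
o2: d²=18 ≤ ρ²=57; F_rep = 4·(3,-3)/18² = (0.0370,-0.0370)
F = F_att + ΣF_rep = (-8.9630,-4.5370)
Δp = p'−p = (-1.7926,-0.9074); α = Δx/Fx = (-242/135) / (-242/27) = 1/5
check: Δy/Fy = (-49/54) / (-245/54) = 1/5 ✓

α = 1/5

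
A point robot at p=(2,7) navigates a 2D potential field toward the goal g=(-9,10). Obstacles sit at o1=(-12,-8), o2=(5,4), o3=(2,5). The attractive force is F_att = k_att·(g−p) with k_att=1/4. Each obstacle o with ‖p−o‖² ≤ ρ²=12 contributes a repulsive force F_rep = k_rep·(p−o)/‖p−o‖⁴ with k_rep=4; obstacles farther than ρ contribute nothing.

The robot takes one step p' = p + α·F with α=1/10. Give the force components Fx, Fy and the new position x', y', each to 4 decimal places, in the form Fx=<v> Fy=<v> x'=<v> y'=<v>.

F_att = 1/4·(g−p) = 1/4·(-11,3) = (-2.7500,0.7500)
o1: d²=421 > ρ²=12 → inactive
o2: d²=18 > ρ²=12 → inactive
o3: d²=4 ≤ ρ²=12; F_rep = 4·(0,2)/4² = (0.0000,0.5000)
F = F_att + ΣF_rep = (-2.7500,1.2500)
p' = p + 1/10·F = (1.7250,7.1250)

Fx=-2.7500 Fy=1.2500 x'=1.7250 y'=7.1250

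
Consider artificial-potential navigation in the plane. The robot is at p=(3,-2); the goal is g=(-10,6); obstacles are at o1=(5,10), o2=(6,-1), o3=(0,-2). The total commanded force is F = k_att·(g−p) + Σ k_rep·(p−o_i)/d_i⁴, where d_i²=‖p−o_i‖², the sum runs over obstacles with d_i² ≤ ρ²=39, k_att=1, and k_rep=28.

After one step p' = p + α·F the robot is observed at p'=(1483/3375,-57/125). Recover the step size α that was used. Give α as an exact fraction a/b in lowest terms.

F_att = 1·(g−p) = 1·(-13,8) = (-13.0000,8.0000)
o1: d²=148 > ρ²=39 → inactive
o2: d²=10 ≤ ρ²=39; F_rep = 28·(-3,-1)/10² = (-0.8400,-0.2800)
o3: d²=9 ≤ ρ²=39; F_rep = 28·(3,0)/9² = (1.0370,0.0000)
F = F_att + ΣF_rep = (-12.8030,7.7200)
Δp = p'−p = (-2.5606,1.5440); α = Δx/Fx = (-8642/3375) / (-8642/675) = 1/5
check: Δy/Fy = (193/125) / (193/25) = 1/5 ✓

α = 1/5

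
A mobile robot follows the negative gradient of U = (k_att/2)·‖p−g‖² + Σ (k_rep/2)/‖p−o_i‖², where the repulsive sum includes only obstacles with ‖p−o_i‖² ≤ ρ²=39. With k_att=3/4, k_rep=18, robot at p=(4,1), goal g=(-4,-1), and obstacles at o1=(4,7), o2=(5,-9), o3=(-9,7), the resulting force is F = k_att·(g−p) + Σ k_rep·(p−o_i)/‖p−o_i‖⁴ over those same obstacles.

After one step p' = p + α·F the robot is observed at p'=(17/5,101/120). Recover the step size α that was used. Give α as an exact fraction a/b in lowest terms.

α = 1/10

F_att = 3/4·(g−p) = 3/4·(-8,-2) = (-6.0000,-1.5000)
o1: d²=36 ≤ ρ²=39; F_rep = 18·(0,-6)/36² = (0.0000,-0.0833)
o2: d²=101 > ρ²=39 → inactive
o3: d²=205 > ρ²=39 → inactive
F = F_att + ΣF_rep = (-6.0000,-1.5833)
Δp = p'−p = (-0.6000,-0.1583); α = Δx/Fx = (-3/5) / (-6) = 1/10
check: Δy/Fy = (-19/120) / (-19/12) = 1/10 ✓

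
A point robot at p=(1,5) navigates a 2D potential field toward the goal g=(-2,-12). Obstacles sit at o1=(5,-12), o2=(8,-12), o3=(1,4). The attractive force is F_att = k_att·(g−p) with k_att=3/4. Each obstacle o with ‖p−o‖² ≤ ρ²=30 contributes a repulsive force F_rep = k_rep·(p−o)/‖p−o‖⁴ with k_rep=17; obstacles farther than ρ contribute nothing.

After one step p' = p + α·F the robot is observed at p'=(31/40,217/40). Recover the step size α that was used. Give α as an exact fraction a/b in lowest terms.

F_att = 3/4·(g−p) = 3/4·(-3,-17) = (-2.2500,-12.7500)
o1: d²=305 > ρ²=30 → inactive
o2: d²=338 > ρ²=30 → inactive
o3: d²=1 ≤ ρ²=30; F_rep = 17·(0,1)/1² = (0.0000,17.0000)
F = F_att + ΣF_rep = (-2.2500,4.2500)
Δp = p'−p = (-0.2250,0.4250); α = Δx/Fx = (-9/40) / (-9/4) = 1/10
check: Δy/Fy = (17/40) / (17/4) = 1/10 ✓

α = 1/10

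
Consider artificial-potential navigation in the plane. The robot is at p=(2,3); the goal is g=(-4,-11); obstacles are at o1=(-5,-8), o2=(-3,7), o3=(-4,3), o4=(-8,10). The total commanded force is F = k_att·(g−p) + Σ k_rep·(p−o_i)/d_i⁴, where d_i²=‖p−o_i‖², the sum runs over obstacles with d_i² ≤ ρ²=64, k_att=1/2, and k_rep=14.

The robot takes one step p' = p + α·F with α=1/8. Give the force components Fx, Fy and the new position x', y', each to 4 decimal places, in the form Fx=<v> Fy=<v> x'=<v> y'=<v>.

Fx=-2.8935 Fy=-7.0333 x'=1.6383 y'=2.1208

F_att = 1/2·(g−p) = 1/2·(-6,-14) = (-3.0000,-7.0000)
o1: d²=170 > ρ²=64 → inactive
o2: d²=41 ≤ ρ²=64; F_rep = 14·(5,-4)/41² = (0.0416,-0.0333)
o3: d²=36 ≤ ρ²=64; F_rep = 14·(6,0)/36² = (0.0648,0.0000)
o4: d²=149 > ρ²=64 → inactive
F = F_att + ΣF_rep = (-2.8935,-7.0333)
p' = p + 1/8·F = (1.6383,2.1208)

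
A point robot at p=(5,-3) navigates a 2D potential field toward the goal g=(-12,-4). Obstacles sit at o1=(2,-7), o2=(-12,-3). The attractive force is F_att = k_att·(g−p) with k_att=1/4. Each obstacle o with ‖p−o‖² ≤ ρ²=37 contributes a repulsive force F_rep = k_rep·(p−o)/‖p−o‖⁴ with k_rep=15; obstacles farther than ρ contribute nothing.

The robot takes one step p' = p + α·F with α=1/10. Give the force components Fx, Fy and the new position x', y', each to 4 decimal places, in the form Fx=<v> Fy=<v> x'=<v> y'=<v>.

Fx=-4.1780 Fy=-0.1540 x'=4.5822 y'=-3.0154

F_att = 1/4·(g−p) = 1/4·(-17,-1) = (-4.2500,-0.2500)
o1: d²=25 ≤ ρ²=37; F_rep = 15·(3,4)/25² = (0.0720,0.0960)
o2: d²=289 > ρ²=37 → inactive
F = F_att + ΣF_rep = (-4.1780,-0.1540)
p' = p + 1/10·F = (4.5822,-3.0154)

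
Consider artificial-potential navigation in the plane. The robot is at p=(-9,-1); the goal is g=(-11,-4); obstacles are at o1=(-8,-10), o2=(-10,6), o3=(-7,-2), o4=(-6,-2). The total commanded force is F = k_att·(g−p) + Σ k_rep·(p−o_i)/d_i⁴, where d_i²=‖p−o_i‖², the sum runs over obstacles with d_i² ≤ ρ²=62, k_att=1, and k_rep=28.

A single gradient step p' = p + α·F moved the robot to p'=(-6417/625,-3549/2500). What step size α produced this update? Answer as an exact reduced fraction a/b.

F_att = 1·(g−p) = 1·(-2,-3) = (-2.0000,-3.0000)
o1: d²=82 > ρ²=62 → inactive
o2: d²=50 ≤ ρ²=62; F_rep = 28·(1,-7)/50² = (0.0112,-0.0784)
o3: d²=5 ≤ ρ²=62; F_rep = 28·(-2,1)/5² = (-2.2400,1.1200)
o4: d²=10 ≤ ρ²=62; F_rep = 28·(-3,1)/10² = (-0.8400,0.2800)
F = F_att + ΣF_rep = (-5.0688,-1.6784)
Δp = p'−p = (-1.2672,-0.4196); α = Δx/Fx = (-792/625) / (-3168/625) = 1/4
check: Δy/Fy = (-1049/2500) / (-1049/625) = 1/4 ✓

α = 1/4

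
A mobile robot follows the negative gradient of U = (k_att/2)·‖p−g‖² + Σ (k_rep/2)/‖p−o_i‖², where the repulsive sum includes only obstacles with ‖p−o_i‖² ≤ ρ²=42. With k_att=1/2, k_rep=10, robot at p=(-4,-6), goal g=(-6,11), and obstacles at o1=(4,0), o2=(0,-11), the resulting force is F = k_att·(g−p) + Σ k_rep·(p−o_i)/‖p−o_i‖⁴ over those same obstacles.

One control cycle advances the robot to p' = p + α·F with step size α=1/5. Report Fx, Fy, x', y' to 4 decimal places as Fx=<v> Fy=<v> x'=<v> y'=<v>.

F_att = 1/2·(g−p) = 1/2·(-2,17) = (-1.0000,8.5000)
o1: d²=100 > ρ²=42 → inactive
o2: d²=41 ≤ ρ²=42; F_rep = 10·(-4,5)/41² = (-0.0238,0.0297)
F = F_att + ΣF_rep = (-1.0238,8.5297)
p' = p + 1/5·F = (-4.2048,-4.2941)

Fx=-1.0238 Fy=8.5297 x'=-4.2048 y'=-4.2941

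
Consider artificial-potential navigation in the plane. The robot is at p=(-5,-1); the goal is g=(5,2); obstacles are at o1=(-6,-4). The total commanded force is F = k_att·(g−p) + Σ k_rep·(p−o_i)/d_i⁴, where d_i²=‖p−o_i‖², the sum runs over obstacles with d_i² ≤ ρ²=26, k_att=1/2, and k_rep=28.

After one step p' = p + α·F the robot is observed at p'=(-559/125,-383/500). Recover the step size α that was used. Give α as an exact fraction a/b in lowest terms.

F_att = 1/2·(g−p) = 1/2·(10,3) = (5.0000,1.5000)
o1: d²=10 ≤ ρ²=26; F_rep = 28·(1,3)/10² = (0.2800,0.8400)
F = F_att + ΣF_rep = (5.2800,2.3400)
Δp = p'−p = (0.5280,0.2340); α = Δx/Fx = (66/125) / (132/25) = 1/10
check: Δy/Fy = (117/500) / (117/50) = 1/10 ✓

α = 1/10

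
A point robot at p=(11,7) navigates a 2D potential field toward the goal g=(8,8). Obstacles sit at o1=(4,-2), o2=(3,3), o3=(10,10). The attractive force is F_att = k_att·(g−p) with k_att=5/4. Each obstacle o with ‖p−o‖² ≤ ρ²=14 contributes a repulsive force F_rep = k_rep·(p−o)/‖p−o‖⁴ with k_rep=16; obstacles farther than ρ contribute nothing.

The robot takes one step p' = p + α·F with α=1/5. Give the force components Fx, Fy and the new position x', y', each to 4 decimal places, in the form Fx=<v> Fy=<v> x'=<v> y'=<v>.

F_att = 5/4·(g−p) = 5/4·(-3,1) = (-3.7500,1.2500)
o1: d²=130 > ρ²=14 → inactive
o2: d²=80 > ρ²=14 → inactive
o3: d²=10 ≤ ρ²=14; F_rep = 16·(1,-3)/10² = (0.1600,-0.4800)
F = F_att + ΣF_rep = (-3.5900,0.7700)
p' = p + 1/5·F = (10.2820,7.1540)

Fx=-3.5900 Fy=0.7700 x'=10.2820 y'=7.1540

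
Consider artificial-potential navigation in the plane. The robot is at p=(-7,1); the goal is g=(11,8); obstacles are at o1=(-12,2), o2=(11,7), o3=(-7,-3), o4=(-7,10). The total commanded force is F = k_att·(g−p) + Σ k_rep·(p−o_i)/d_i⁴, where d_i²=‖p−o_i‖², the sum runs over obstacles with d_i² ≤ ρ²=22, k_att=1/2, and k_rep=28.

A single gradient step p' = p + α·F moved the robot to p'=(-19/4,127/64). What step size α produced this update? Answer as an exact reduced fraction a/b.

α = 1/4

F_att = 1/2·(g−p) = 1/2·(18,7) = (9.0000,3.5000)
o1: d²=26 > ρ²=22 → inactive
o2: d²=360 > ρ²=22 → inactive
o3: d²=16 ≤ ρ²=22; F_rep = 28·(0,4)/16² = (0.0000,0.4375)
o4: d²=81 > ρ²=22 → inactive
F = F_att + ΣF_rep = (9.0000,3.9375)
Δp = p'−p = (2.2500,0.9844); α = Δx/Fx = (9/4) / (9) = 1/4
check: Δy/Fy = (63/64) / (63/16) = 1/4 ✓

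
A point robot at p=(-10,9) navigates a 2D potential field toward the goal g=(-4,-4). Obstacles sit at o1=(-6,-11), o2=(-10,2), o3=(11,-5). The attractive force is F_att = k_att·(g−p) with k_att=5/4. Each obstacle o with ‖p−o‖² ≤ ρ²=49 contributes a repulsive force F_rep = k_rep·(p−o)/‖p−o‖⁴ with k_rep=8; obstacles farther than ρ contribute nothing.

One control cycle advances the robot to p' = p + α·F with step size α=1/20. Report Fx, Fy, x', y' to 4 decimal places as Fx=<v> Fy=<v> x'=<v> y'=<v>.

Fx=7.5000 Fy=-16.2267 x'=-9.6250 y'=8.1887

F_att = 5/4·(g−p) = 5/4·(6,-13) = (7.5000,-16.2500)
o1: d²=416 > ρ²=49 → inactive
o2: d²=49 ≤ ρ²=49; F_rep = 8·(0,7)/49² = (0.0000,0.0233)
o3: d²=637 > ρ²=49 → inactive
F = F_att + ΣF_rep = (7.5000,-16.2267)
p' = p + 1/20·F = (-9.6250,8.1887)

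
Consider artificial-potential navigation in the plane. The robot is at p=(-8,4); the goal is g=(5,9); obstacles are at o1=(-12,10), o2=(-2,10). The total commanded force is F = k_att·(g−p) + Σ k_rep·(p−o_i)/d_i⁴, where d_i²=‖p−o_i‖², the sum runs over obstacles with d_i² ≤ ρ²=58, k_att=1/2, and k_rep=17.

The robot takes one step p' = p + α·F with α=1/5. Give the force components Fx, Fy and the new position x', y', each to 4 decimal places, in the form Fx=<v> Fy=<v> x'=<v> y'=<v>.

F_att = 1/2·(g−p) = 1/2·(13,5) = (6.5000,2.5000)
o1: d²=52 ≤ ρ²=58; F_rep = 17·(4,-6)/52² = (0.0251,-0.0377)
o2: d²=72 > ρ²=58 → inactive
F = F_att + ΣF_rep = (6.5251,2.4623)
p' = p + 1/5·F = (-6.6950,4.4925)

Fx=6.5251 Fy=2.4623 x'=-6.6950 y'=4.4925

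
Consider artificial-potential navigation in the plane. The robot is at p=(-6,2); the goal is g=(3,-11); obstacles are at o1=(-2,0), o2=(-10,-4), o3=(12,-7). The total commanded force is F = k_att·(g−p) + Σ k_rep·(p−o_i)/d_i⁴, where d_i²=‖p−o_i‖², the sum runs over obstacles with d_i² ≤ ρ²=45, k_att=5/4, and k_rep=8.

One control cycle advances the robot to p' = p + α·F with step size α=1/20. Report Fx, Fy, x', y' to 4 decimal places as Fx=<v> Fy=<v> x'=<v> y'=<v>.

F_att = 5/4·(g−p) = 5/4·(9,-13) = (11.2500,-16.2500)
o1: d²=20 ≤ ρ²=45; F_rep = 8·(-4,2)/20² = (-0.0800,0.0400)
o2: d²=52 > ρ²=45 → inactive
o3: d²=405 > ρ²=45 → inactive
F = F_att + ΣF_rep = (11.1700,-16.2100)
p' = p + 1/20·F = (-5.4415,1.1895)

Fx=11.1700 Fy=-16.2100 x'=-5.4415 y'=1.1895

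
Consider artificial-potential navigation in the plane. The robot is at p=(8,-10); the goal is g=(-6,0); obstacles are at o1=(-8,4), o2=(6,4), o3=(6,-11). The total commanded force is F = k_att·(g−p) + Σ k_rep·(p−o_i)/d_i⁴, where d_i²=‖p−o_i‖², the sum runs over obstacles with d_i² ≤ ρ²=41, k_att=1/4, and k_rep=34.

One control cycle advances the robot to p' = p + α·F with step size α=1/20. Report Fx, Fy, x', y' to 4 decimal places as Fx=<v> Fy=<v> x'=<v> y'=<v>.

F_att = 1/4·(g−p) = 1/4·(-14,10) = (-3.5000,2.5000)
o1: d²=452 > ρ²=41 → inactive
o2: d²=200 > ρ²=41 → inactive
o3: d²=5 ≤ ρ²=41; F_rep = 34·(2,1)/5² = (2.7200,1.3600)
F = F_att + ΣF_rep = (-0.7800,3.8600)
p' = p + 1/20·F = (7.9610,-9.8070)

Fx=-0.7800 Fy=3.8600 x'=7.9610 y'=-9.8070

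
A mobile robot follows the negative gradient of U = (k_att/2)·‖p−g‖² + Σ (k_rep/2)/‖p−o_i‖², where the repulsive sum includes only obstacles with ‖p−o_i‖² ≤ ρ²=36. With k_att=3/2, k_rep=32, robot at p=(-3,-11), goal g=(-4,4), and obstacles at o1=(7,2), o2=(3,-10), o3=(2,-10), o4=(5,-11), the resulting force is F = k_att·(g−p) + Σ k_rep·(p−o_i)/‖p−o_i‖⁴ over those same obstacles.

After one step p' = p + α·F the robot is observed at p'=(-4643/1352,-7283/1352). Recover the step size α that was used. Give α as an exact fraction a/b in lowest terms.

F_att = 3/2·(g−p) = 3/2·(-1,15) = (-1.5000,22.5000)
o1: d²=269 > ρ²=36 → inactive
o2: d²=37 > ρ²=36 → inactive
o3: d²=26 ≤ ρ²=36; F_rep = 32·(-5,-1)/26² = (-0.2367,-0.0473)
o4: d²=64 > ρ²=36 → inactive
F = F_att + ΣF_rep = (-1.7367,22.4527)
Δp = p'−p = (-0.4342,5.6132); α = Δx/Fx = (-587/1352) / (-587/338) = 1/4
check: Δy/Fy = (7589/1352) / (7589/338) = 1/4 ✓

α = 1/4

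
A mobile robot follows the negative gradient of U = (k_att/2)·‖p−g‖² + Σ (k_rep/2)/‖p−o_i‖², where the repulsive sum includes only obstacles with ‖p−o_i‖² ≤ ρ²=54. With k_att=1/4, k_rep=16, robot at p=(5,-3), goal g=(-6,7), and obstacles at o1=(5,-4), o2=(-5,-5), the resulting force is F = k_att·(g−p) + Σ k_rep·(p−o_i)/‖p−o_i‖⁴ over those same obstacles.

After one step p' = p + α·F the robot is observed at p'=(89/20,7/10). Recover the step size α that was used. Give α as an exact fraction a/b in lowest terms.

F_att = 1/4·(g−p) = 1/4·(-11,10) = (-2.7500,2.5000)
o1: d²=1 ≤ ρ²=54; F_rep = 16·(0,1)/1² = (0.0000,16.0000)
o2: d²=104 > ρ²=54 → inactive
F = F_att + ΣF_rep = (-2.7500,18.5000)
Δp = p'−p = (-0.5500,3.7000); α = Δx/Fx = (-11/20) / (-11/4) = 1/5
check: Δy/Fy = (37/10) / (37/2) = 1/5 ✓

α = 1/5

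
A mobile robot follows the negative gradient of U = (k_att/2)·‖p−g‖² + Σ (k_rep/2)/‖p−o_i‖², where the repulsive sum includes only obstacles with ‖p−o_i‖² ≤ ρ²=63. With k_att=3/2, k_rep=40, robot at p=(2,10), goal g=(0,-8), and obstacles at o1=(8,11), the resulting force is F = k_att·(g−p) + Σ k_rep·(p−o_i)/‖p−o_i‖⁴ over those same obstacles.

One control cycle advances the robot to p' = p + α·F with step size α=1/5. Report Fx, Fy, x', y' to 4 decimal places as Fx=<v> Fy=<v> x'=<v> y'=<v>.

Fx=-3.1753 Fy=-27.0292 x'=1.3649 y'=4.5942

F_att = 3/2·(g−p) = 3/2·(-2,-18) = (-3.0000,-27.0000)
o1: d²=37 ≤ ρ²=63; F_rep = 40·(-6,-1)/37² = (-0.1753,-0.0292)
F = F_att + ΣF_rep = (-3.1753,-27.0292)
p' = p + 1/5·F = (1.3649,4.5942)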